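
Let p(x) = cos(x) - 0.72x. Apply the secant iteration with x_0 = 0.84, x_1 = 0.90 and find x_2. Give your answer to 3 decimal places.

0.882

p(0.84) = 0.06266, p(0.90) = -0.02639
x_2 = 0.90000 − (-0.02639)·(0.90000 − 0.84000) / (-0.02639 − 0.06266) = 0.90000 − (-0.00158)/(-0.08905) = 0.88222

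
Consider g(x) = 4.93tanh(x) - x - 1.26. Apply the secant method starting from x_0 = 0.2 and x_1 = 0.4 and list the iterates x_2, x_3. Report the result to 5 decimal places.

0.33911, 0.33566

g(0.2) = -0.4869397, g(0.4) = 0.2131484
x_2 = 0.4000000 − 0.2131484·(0.4000000 − 0.2000000) / (0.2131484 − (-0.4869397)) = 0.4000000 − (0.0426297)/(0.7000881) = 0.3391081
g(0.3391081) = 0.0114289
x_3 = 0.3391081 − 0.0114289·(0.3391081 − 0.4000000) / (0.0114289 − 0.2131484) = 0.3391081 − (-0.0006959)/(-0.2017195) = 0.3356582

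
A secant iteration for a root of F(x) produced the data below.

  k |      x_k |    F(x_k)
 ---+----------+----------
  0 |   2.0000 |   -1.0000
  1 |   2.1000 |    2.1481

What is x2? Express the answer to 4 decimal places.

x2 = 2.1000 − 2.1481·(2.1000 − 2.0000) / (2.1481 − (-1.0000))
   = 2.1000 − (0.214810)/(3.148100) = 2.031765

2.0318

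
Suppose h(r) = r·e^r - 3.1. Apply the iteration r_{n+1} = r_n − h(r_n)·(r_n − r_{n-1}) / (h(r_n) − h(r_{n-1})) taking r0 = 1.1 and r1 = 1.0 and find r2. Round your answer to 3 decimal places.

1.065

h(1.1) = 0.20458, h(1.0) = -0.38172
r2 = 1.00000 − (-0.38172)·(1.00000 − 1.10000) / (-0.38172 − 0.20458) = 1.00000 − (0.03817)/(-0.58630) = 1.06511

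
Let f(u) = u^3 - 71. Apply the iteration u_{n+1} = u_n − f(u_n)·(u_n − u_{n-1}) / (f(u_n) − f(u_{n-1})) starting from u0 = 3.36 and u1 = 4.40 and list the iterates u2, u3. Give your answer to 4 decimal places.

f(3.36) = -33.066944, f(4.40) = 14.184000
u2 = 4.400000 − 14.184000·(4.400000 − 3.360000) / (14.184000 − (-33.066944)) = 4.400000 − (14.751360)/(47.250944) = 4.087808
f(4.087808) = -2.692009
u3 = 4.087808 − (-2.692009)·(4.087808 − 4.400000) / (-2.692009 − 14.184000) = 4.087808 − (0.840423)/(-16.876009) = 4.137608

4.0878, 4.1376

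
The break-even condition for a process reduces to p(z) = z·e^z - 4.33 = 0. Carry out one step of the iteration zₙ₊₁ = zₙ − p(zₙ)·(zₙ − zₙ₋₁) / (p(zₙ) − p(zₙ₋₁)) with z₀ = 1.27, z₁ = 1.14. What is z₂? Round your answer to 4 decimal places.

1.2439

p(1.27) = 0.192283, p(1.14) = -0.765484
z₂ = 1.140000 − (-0.765484)·(1.140000 − 1.270000) / (-0.765484 − 0.192283) = 1.140000 − (0.099513)/(-0.957767) = 1.243901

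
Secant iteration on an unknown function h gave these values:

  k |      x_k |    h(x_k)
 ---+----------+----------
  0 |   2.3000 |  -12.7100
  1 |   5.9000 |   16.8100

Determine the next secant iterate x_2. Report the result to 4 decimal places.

x_2 = 5.9000 − 16.8100·(5.9000 − 2.3000) / (16.8100 − (-12.7100))
   = 5.9000 − (60.516000)/(29.520000) = 3.850000

3.8500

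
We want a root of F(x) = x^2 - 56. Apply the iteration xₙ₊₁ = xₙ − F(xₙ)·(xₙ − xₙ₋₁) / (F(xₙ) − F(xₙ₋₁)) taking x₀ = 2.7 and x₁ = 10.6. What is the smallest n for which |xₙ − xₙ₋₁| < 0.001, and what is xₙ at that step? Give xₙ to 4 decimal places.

F(2.7) = -48.710000, F(10.6) = 56.360000
x₂ = 10.600000 − 56.360000·(7.900000)/(105.070000) = 6.362406;  |Δ| = 4.237594
F(6.362406) = -15.519790
x₃ = 6.362406 − (-15.519790)·(-4.237594)/(-71.879790) = 7.277358;  |Δ| = 0.914952
F(7.277358) = -3.040058
x₄ = 7.277358 − (-3.040058)·(0.914952)/(12.479731) = 7.500240;  |Δ| = 0.222882
F(7.500240) = 0.253603
x₅ = 7.500240 − 0.253603·(0.222882)/(3.293661) = 7.483079;  |Δ| = 0.017161
F(7.483079) = -0.003530
x₆ = 7.483079 − (-0.003530)·(-0.017161)/(-0.257133) = 7.483315;  |Δ| = 0.000236
|x₆ − x₅| = 0.000236 < 0.001

n = 6, xₙ = 7.4833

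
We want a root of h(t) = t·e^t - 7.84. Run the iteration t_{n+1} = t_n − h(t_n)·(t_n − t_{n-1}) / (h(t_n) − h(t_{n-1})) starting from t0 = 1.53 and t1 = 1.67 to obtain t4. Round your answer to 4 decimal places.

h(1.53) = -0.774189, h(1.67) = 1.031320
t2 = 1.670000 − 1.031320·(1.670000 − 1.530000) / (1.031320 − (-0.774189)) = 1.670000 − (0.144385)/(1.805510) = 1.590031
h(1.590031) = -0.042646
t3 = 1.590031 − (-0.042646)·(1.590031 − 1.670000) / (-0.042646 − 1.031320) = 1.590031 − (0.003410)/(-1.073966) = 1.593206
h(1.593206) = -0.002225
t4 = 1.593206 − (-0.002225)·(1.593206 − 1.590031) / (-0.002225 − (-0.042646)) = 1.593206 − (-0.000007)/(0.040421) = 1.593381

1.5934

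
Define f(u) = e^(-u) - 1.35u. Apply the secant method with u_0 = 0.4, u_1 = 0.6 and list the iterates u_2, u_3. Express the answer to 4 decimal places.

0.4666, 0.4652

f(0.4) = 0.130320, f(0.6) = -0.261188
u_2 = 0.600000 − (-0.261188)·(0.600000 − 0.400000) / (-0.261188 − 0.130320) = 0.600000 − (-0.052238)/(-0.391508) = 0.466573
f(0.466573) = -0.002726
u_3 = 0.466573 − (-0.002726)·(0.466573 − 0.600000) / (-0.002726 − (-0.261188)) = 0.466573 − (0.000364)/(0.258462) = 0.465166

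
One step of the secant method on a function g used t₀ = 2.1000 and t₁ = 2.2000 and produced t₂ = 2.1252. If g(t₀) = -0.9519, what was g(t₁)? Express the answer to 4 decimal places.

The secant line through (2.1000, -0.9519) and (2.2000, g(t₁)) crosses zero at t₂ = 2.1252.
So (2.1000, -0.9519), (2.2000, g(t₁)), (2.1252, 0) are collinear:
g(t₁) = -0.9519 · (2.2000 − 2.1252) / (2.1000 − 2.1252) = -0.9519 · (0.074800)/(-0.025200) = 2.825481

2.8255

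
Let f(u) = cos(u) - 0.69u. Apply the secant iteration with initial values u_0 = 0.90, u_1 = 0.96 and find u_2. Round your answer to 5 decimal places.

0.90041

f(0.90) = 0.0006100, f(0.96) = -0.0888800
u_2 = 0.9600000 − (-0.0888800)·(0.9600000 − 0.9000000) / (-0.0888800 − 0.0006100) = 0.9600000 − (-0.0053328)/(-0.0894900) = 0.9004090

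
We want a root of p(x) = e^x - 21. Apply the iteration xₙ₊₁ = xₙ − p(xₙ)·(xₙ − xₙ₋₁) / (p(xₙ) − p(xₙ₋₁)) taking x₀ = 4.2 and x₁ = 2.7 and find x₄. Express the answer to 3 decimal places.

p(4.2) = 45.68633, p(2.7) = -6.12027
x₂ = 2.70000 − (-6.12027)·(2.70000 − 4.20000) / (-6.12027 − 45.68633) = 2.70000 − (9.18040)/(-51.80660) = 2.87721
p(2.87721) = -3.23544
x₃ = 2.87721 − (-3.23544)·(2.87721 − 2.70000) / (-3.23544 − (-6.12027)) = 2.87721 − (-0.57334)/(2.88482) = 3.07595
p(3.07595) = 0.67041
x₄ = 3.07595 − 0.67041·(3.07595 − 2.87721) / (0.67041 − (-3.23544)) = 3.07595 − (0.13324)/(3.90586) = 3.04184

3.042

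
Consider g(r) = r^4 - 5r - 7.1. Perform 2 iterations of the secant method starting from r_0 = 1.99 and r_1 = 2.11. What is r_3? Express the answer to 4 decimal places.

2.0392

g(1.99) = -1.367608, g(2.11) = 2.171194
r_2 = 2.110000 − 2.171194·(2.110000 − 1.990000) / (2.171194 − (-1.367608)) = 2.110000 − (0.260543)/(3.538802) = 2.036375
g(2.036375) = -0.085725
r_3 = 2.036375 − (-0.085725)·(2.036375 − 2.110000) / (-0.085725 − 2.171194) = 2.036375 − (0.006311)/(-2.256919) = 2.039172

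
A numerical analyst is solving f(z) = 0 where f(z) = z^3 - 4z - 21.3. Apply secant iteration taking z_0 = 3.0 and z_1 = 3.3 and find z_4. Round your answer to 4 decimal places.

f(3.0) = -6.300000, f(3.3) = 1.437000
z_2 = 3.300000 − 1.437000·(3.300000 − 3.000000) / (1.437000 − (-6.300000)) = 3.300000 − (0.431100)/(7.737000) = 3.244281
f(3.244281) = -0.129909
z_3 = 3.244281 − (-0.129909)·(3.244281 − 3.300000) / (-0.129909 − 1.437000) = 3.244281 − (0.007238)/(-1.566909) = 3.248900
f(3.248900) = -0.002312
z_4 = 3.248900 − (-0.002312)·(3.248900 − 3.244281) / (-0.002312 − (-0.129909)) = 3.248900 − (-0.000011)/(0.127597) = 3.248984

3.2490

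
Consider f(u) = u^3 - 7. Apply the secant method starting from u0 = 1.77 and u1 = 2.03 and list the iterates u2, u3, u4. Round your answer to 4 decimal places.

f(1.77) = -1.454767, f(2.03) = 1.365427
u2 = 2.030000 − 1.365427·(2.030000 − 1.770000) / (1.365427 − (-1.454767)) = 2.030000 − (0.355011)/(2.820194) = 1.904118
f(1.904118) = -0.096303
u3 = 1.904118 − (-0.096303)·(1.904118 − 2.030000) / (-0.096303 − 1.365427) = 1.904118 − (0.012123)/(-1.461730) = 1.912412
f(1.912412) = -0.005702
u4 = 1.912412 − (-0.005702)·(1.912412 − 1.904118) / (-0.005702 − (-0.096303)) = 1.912412 − (-0.000047)/(0.090601) = 1.912934

1.9041, 1.9124, 1.9129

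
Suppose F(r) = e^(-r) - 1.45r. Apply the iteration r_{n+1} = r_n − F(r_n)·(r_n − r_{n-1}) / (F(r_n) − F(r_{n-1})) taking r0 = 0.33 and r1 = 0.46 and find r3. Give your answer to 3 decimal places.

0.443

F(0.33) = 0.24042, F(0.46) = -0.03572
r2 = 0.46000 − (-0.03572)·(0.46000 − 0.33000) / (-0.03572 − 0.24042) = 0.46000 − (-0.00464)/(-0.27614) = 0.44319
F(0.44319) = -0.00063
r3 = 0.44319 − (-0.00063)·(0.44319 − 0.46000) / (-0.00063 − (-0.03572)) = 0.44319 − (0.00001)/(0.03509) = 0.44288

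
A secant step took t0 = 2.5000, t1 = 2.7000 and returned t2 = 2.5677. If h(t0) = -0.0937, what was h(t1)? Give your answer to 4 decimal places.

0.1831

The secant line through (2.5000, -0.0937) and (2.7000, h(t1)) crosses zero at t2 = 2.5677.
So (2.5000, -0.0937), (2.7000, h(t1)), (2.5677, 0) are collinear:
h(t1) = -0.0937 · (2.7000 − 2.5677) / (2.5000 − 2.5677) = -0.0937 · (0.132300)/(-0.067700) = 0.183109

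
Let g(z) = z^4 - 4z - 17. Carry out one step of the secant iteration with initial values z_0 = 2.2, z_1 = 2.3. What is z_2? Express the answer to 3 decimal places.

2.257

g(2.2) = -2.37440, g(2.3) = 1.78410
z_2 = 2.30000 − 1.78410·(2.30000 − 2.20000) / (1.78410 − (-2.37440)) = 2.30000 − (0.17841)/(4.15850) = 2.25710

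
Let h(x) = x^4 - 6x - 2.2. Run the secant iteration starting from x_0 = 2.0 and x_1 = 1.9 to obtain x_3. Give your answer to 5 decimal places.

1.92586

h(2.0) = 1.8000000, h(1.9) = -0.5679000
x_2 = 1.9000000 − (-0.5679000)·(1.9000000 − 2.0000000) / (-0.5679000 − 1.8000000) = 1.9000000 − (0.0567900)/(-2.3679000) = 1.9239833
h(1.9239833) = -0.0412305
x_3 = 1.9239833 − (-0.0412305)·(1.9239833 − 1.9000000) / (-0.0412305 − (-0.5679000)) = 1.9239833 − (-0.0009888)/(0.5266695) = 1.9258608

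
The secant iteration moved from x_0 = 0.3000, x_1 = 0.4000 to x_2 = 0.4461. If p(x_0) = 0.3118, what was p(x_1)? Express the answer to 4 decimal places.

The secant line through (0.3000, 0.3118) and (0.4000, p(x_1)) crosses zero at x_2 = 0.4461.
So (0.3000, 0.3118), (0.4000, p(x_1)), (0.4461, 0) are collinear:
p(x_1) = 0.3118 · (0.4000 − 0.4461) / (0.3000 − 0.4461) = 0.3118 · (-0.046100)/(-0.146100) = 0.098385

0.0984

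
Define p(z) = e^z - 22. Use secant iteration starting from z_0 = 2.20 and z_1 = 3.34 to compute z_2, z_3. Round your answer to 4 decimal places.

p(2.20) = -12.974987, p(3.34) = 6.219127
z_2 = 3.340000 − 6.219127·(3.340000 − 2.200000) / (6.219127 − (-12.974987)) = 3.340000 − (7.089804)/(19.194113) = 2.970626
p(2.970626) = -2.495873
z_3 = 2.970626 − (-2.495873)·(2.970626 − 3.340000) / (-2.495873 − 6.219127) = 2.970626 − (0.921910)/(-8.714999) = 3.076410

2.9706, 3.0764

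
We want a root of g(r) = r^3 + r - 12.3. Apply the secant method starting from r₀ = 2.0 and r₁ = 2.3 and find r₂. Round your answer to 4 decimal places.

g(2.0) = -2.300000, g(2.3) = 2.167000
r₂ = 2.300000 − 2.167000·(2.300000 − 2.000000) / (2.167000 − (-2.300000)) = 2.300000 − (0.650100)/(4.467000) = 2.154466

2.1545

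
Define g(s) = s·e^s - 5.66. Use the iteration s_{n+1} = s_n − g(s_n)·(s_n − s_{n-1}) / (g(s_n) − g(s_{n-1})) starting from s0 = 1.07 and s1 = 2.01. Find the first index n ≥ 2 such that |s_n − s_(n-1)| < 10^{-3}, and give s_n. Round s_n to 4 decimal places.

g(1.07) = -2.540544, g(2.01) = 9.341268
s2 = 2.010000 − 9.341268·(0.940000)/(11.881812) = 1.270989;  |Δ| = 0.739011
g(1.270989) = -1.129719
s3 = 1.270989 − (-1.129719)·(-0.739011)/(-10.470987) = 1.350721;  |Δ| = 0.079732
g(1.350721) = -0.445936
s4 = 1.350721 − (-0.445936)·(0.079732)/(0.683783) = 1.402719;  |Δ| = 0.051998
g(1.402719) = 0.043796
s5 = 1.402719 − 0.043796·(0.051998)/(0.489732) = 1.398069;  |Δ| = 0.004650
g(1.398069) = -0.001487
s6 = 1.398069 − (-0.001487)·(-0.004650)/(-0.045282) = 1.398222;  |Δ| = 0.000153
|s6 − s5| = 0.000153 < 10^{-3}

n = 6, s_n = 1.3982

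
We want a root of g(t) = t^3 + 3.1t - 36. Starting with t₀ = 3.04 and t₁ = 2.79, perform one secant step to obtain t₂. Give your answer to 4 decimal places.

g(3.04) = 1.518464, g(2.79) = -5.633361
t₂ = 2.790000 − (-5.633361)·(2.790000 − 3.040000) / (-5.633361 − 1.518464) = 2.790000 − (1.408340)/(-7.151825) = 2.986920

2.9869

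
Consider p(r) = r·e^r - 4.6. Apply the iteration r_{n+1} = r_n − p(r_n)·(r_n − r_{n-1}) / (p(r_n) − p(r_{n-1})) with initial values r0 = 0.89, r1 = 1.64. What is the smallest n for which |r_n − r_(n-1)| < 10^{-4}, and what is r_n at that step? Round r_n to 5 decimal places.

n = 6, r_n = 1.27955

p(0.89) = -2.4327346, p(1.64) = 3.8544780
r2 = 1.6400000 − 3.8544780·(0.7500000)/(6.2872126) = 1.1802003;  |Δ| = 0.4597997
p(1.1802003) = -0.7584172
r3 = 1.1802003 − (-0.7584172)·(-0.4597997)/(-4.6128952) = 1.2557971;  |Δ| = 0.0755968
p(1.2557971) = -0.1913542
r4 = 1.2557971 − (-0.1913542)·(0.0755968)/(0.5670630) = 1.2813070;  |Δ| = 0.0255100
p(1.2813070) = 0.0144272
r5 = 1.2813070 − 0.0144272·(0.0255100)/(0.2057814) = 1.2795186;  |Δ| = 0.0017885
p(1.2795186) = -0.0002477
r6 = 1.2795186 − (-0.0002477)·(-0.0017885)/(-0.0146749) = 1.2795488;  |Δ| = 0.0000302
|r6 − r5| = 0.0000302 < 10^{-4}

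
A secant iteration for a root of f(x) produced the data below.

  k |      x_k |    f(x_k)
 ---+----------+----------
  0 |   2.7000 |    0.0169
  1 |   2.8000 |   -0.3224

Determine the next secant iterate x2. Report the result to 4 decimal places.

x2 = 2.8000 − (-0.3224)·(2.8000 − 2.7000) / (-0.3224 − 0.0169)
   = 2.8000 − (-0.032240)/(-0.339300) = 2.704981

2.7050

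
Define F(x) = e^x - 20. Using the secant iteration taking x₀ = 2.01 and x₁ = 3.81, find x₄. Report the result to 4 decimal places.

3.0259

F(2.01) = -12.536683, F(3.81) = 25.150439
x₂ = 3.810000 − 25.150439·(3.810000 − 2.010000) / (25.150439 − (-12.536683)) = 3.810000 − (45.270790)/(37.687122) = 2.608773
F(2.608773) = -6.417626
x₃ = 2.608773 − (-6.417626)·(2.608773 − 3.810000) / (-6.417626 − 25.150439) = 2.608773 − (7.709026)/(-31.568065) = 2.852976
F(2.852976) = -2.660689
x₄ = 2.852976 − (-2.660689)·(2.852976 − 2.608773) / (-2.660689 − (-6.417626)) = 2.852976 − (-0.649749)/(3.756937) = 3.025923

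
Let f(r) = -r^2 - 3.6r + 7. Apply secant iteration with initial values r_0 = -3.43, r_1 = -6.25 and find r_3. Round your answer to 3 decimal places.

-4.945

f(-3.43) = 7.58310, f(-6.25) = -9.56250
r_2 = -6.25000 − (-9.56250)·(-6.25000 − (-3.43000)) / (-9.56250 − 7.58310) = -6.25000 − (26.96625)/(-17.14560) = -4.67722
f(-4.67722) = 1.96160
r_3 = -4.67722 − 1.96160·(-4.67722 − (-6.25000)) / (1.96160 − (-9.56250)) = -4.67722 − (3.08517)/(11.52410) = -4.94493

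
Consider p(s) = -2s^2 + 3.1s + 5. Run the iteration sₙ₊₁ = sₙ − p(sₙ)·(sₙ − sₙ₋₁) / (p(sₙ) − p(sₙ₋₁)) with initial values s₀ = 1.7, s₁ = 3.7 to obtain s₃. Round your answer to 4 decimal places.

p(1.7) = 4.490000, p(3.7) = -10.910000
s₂ = 3.700000 − (-10.910000)·(3.700000 − 1.700000) / (-10.910000 − 4.490000) = 3.700000 − (-21.820000)/(-15.400000) = 2.283117
p(2.283117) = 1.652417
s₃ = 2.283117 − 1.652417·(2.283117 − 3.700000) / (1.652417 − (-10.910000)) = 2.283117 − (-2.341282)/(12.562417) = 2.469489

2.4695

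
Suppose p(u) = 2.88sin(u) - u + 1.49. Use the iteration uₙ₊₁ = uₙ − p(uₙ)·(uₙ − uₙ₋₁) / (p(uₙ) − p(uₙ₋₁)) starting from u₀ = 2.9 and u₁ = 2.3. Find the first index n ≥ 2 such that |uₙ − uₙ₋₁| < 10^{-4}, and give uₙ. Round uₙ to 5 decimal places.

p(2.9) = -0.7209619, p(2.3) = 1.3376310
u₂ = 2.3000000 − 1.3376310·(-0.6000000)/(2.0585929) = 2.6898676;  |Δ| = 0.3898676
p(2.6898676) = 0.0573050
u₃ = 2.6898676 − 0.0573050·(0.3898676)/(-1.2803260) = 2.7073173;  |Δ| = 0.0174497
p(2.7073173) = -0.0055483
u₄ = 2.7073173 − (-0.0055483)·(0.0174497)/(-0.0628532) = 2.7057769;  |Δ| = 0.0015403
p(2.7057769) = 0.0000151
u₅ = 2.7057769 − 0.0000151·(-0.0015403)/(0.0055633) = 2.7057811;  |Δ| = 0.0000042
|u₅ − u₄| = 0.0000042 < 10^{-4}

n = 5, uₙ = 2.70578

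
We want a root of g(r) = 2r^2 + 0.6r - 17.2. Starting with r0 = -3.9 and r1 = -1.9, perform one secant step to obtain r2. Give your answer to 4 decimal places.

g(-3.9) = 10.880000, g(-1.9) = -11.120000
r2 = -1.900000 − (-11.120000)·(-1.900000 − (-3.900000)) / (-11.120000 − 10.880000) = -1.900000 − (-22.240000)/(-22.000000) = -2.910909

-2.9109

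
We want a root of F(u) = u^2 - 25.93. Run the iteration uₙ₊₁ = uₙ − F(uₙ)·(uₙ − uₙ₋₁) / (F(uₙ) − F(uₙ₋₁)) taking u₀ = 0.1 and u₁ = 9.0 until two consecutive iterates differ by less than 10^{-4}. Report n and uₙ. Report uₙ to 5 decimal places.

n = 8, uₙ = 5.09215

F(0.1) = -25.9200000, F(9.0) = 55.0700000
u₂ = 9.0000000 − 55.0700000·(8.9000000)/(80.9900000) = 2.9483516;  |Δ| = 6.0516484
F(2.9483516) = -17.2372226
u₃ = 2.9483516 − (-17.2372226)·(-6.0516484)/(-72.3072226) = 4.3909960;  |Δ| = 1.4426444
F(4.3909960) = -6.6491537
u₄ = 4.3909960 − (-6.6491537)·(1.4426444)/(10.5880688) = 5.2969558;  |Δ| = 0.9059598
F(5.2969558) = 2.1277409
u₅ = 5.2969558 − 2.1277409·(0.9059598)/(8.7768946) = 5.0773283;  |Δ| = 0.2196275
F(5.0773283) = -0.1507375
u₆ = 5.0773283 − (-0.1507375)·(-0.2196275)/(-2.2784783) = 5.0918582;  |Δ| = 0.0145299
F(5.0918582) = -0.0029801
u₇ = 5.0918582 − (-0.0029801)·(0.0145299)/(0.1477574) = 5.0921512;  |Δ| = 0.0002930
F(5.0921512) = 0.0000043
u₈ = 5.0921512 − 0.0000043·(0.0002930)/(0.0029844) = 5.0921508;  |Δ| = 0.0000004
|u₈ − u₇| = 0.0000004 < 10^{-4}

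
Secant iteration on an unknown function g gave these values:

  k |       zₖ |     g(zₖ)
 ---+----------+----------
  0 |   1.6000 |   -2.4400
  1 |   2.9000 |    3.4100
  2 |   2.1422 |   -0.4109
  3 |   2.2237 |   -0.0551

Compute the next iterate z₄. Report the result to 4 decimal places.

z₄ = 2.2237 − (-0.0551)·(2.2237 − 2.1422) / (-0.0551 − (-0.4109))
   = 2.2237 − (-0.004491)/(0.355800) = 2.236321

2.2363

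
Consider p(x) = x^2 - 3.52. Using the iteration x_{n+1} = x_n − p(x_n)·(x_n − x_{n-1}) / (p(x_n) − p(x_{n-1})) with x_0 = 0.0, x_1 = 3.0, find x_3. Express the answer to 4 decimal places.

1.6869

p(0.0) = -3.520000, p(3.0) = 5.480000
x_2 = 3.000000 − 5.480000·(3.000000 − 0.000000) / (5.480000 − (-3.520000)) = 3.000000 − (16.440000)/(9.000000) = 1.173333
p(1.173333) = -2.143289
x_3 = 1.173333 − (-2.143289)·(1.173333 − 3.000000) / (-2.143289 − 5.480000) = 1.173333 − (3.915074)/(-7.623289) = 1.686901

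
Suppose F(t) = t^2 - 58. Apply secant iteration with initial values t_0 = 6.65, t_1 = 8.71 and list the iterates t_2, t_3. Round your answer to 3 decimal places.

F(6.65) = -13.77750, F(8.71) = 17.86410
t_2 = 8.71000 − 17.86410·(8.71000 − 6.65000) / (17.86410 − (-13.77750)) = 8.71000 − (36.80005)/(31.64160) = 7.54697
F(7.54697) = -1.04320
t_3 = 7.54697 − (-1.04320)·(7.54697 − 8.71000) / (-1.04320 − 17.86410) = 7.54697 − (1.21327)/(-18.90730) = 7.61114

7.547, 7.611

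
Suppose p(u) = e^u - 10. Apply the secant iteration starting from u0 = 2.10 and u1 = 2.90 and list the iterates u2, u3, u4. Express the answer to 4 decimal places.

p(2.10) = -1.833830, p(2.90) = 8.174145
u2 = 2.900000 − 8.174145·(2.900000 − 2.100000) / (8.174145 − (-1.833830)) = 2.900000 − (6.539316)/(10.007975) = 2.246589
p(2.246589) = -0.544567
u3 = 2.246589 − (-0.544567)·(2.246589 − 2.900000) / (-0.544567 − 8.174145) = 2.246589 − (0.355826)/(-8.718712) = 2.287401
p(2.287401) = -0.150692
u4 = 2.287401 − (-0.150692)·(2.287401 − 2.246589) / (-0.150692 − (-0.544567)) = 2.287401 − (-0.006150)/(0.393875) = 2.303015

2.2466, 2.2874, 2.3030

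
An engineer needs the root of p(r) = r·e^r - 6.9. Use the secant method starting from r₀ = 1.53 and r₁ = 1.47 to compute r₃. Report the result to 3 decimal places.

1.516

p(1.53) = 0.16581, p(1.47) = -0.50662
r₂ = 1.47000 − (-0.50662)·(1.47000 − 1.53000) / (-0.50662 − 0.16581) = 1.47000 − (0.03040)/(-0.67243) = 1.51521
p(1.51521) = -0.00528
r₃ = 1.51521 − (-0.00528)·(1.51521 − 1.47000) / (-0.00528 − (-0.50662)) = 1.51521 − (-0.00024)/(0.50134) = 1.51568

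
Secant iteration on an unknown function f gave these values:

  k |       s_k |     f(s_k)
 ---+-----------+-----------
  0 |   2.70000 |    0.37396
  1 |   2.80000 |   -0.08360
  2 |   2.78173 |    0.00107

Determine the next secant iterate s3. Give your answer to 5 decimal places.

2.78196

s3 = 2.78173 − 0.00107·(2.78173 − 2.80000) / (0.00107 − (-0.08360))
   = 2.78173 − (-0.0000195)/(0.0846700) = 2.7819609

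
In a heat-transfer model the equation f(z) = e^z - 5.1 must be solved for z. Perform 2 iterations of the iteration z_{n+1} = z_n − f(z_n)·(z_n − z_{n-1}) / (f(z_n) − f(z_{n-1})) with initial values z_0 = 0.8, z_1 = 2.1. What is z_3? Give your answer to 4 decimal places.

f(0.8) = -2.874459, f(2.1) = 3.066170
z_2 = 2.100000 − 3.066170·(2.100000 − 0.800000) / (3.066170 − (-2.874459)) = 2.100000 − (3.986021)/(5.940629) = 1.429024
f(1.429024) = -0.925378
z_3 = 1.429024 − (-0.925378)·(1.429024 − 2.100000) / (-0.925378 − 3.066170) = 1.429024 − (0.620907)/(-3.991548) = 1.584579

1.5846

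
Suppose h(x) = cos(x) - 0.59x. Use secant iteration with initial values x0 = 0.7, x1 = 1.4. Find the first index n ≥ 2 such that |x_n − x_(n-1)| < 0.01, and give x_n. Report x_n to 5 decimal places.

h(0.7) = 0.3518422, h(1.4) = -0.6560329
x2 = 1.4000000 − (-0.6560329)·(0.7000000)/(-1.0078750) = 0.9443651;  |Δ| = 0.4556349
h(0.9443651) = 0.0290819
x3 = 0.9443651 − 0.0290819·(-0.4556349)/(0.6851147) = 0.9637060;  |Δ| = 0.0193409
h(0.9637060) = 0.0018936
x4 = 0.9637060 − 0.0018936·(0.0193409)/(-0.0271883) = 0.9650530;  |Δ| = 0.0013470
|x4 − x3| = 0.0013470 < 0.01

n = 4, x_n = 0.96505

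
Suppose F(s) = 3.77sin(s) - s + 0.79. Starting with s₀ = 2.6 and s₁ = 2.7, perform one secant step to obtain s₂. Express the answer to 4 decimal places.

F(2.6) = 0.133440, F(2.7) = -0.298778
s₂ = 2.700000 − (-0.298778)·(2.700000 − 2.600000) / (-0.298778 − 0.133440) = 2.700000 − (-0.029878)/(-0.432218) = 2.630873

2.6309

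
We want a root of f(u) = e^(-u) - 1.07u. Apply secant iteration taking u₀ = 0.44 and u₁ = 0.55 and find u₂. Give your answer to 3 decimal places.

0.543

f(0.44) = 0.17324, f(0.55) = -0.01155
u₂ = 0.55000 − (-0.01155)·(0.55000 − 0.44000) / (-0.01155 − 0.17324) = 0.55000 − (-0.00127)/(-0.18479) = 0.54312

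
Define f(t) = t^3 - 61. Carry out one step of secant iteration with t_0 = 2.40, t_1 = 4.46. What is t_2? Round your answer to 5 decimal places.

3.69763

f(2.40) = -47.1760000, f(4.46) = 27.7165360
t_2 = 4.4600000 − 27.7165360·(4.4600000 − 2.4000000) / (27.7165360 − (-47.1760000)) = 4.4600000 − (57.0960642)/(74.8925360) = 3.6976268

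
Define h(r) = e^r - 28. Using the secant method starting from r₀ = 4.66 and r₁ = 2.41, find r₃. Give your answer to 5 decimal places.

3.64098

h(4.66) = 77.6360822, h(2.41) = -16.8660389
r₂ = 2.4100000 − (-16.8660389)·(2.4100000 − 4.6600000) / (-16.8660389 − 77.6360822) = 2.4100000 − (37.9485874)/(-94.5021210) = 2.8115633
h(2.8115633) = -11.3640945
r₃ = 2.8115633 − (-11.3640945)·(2.8115633 − 2.4100000) / (-11.3640945 − (-16.8660389)) = 2.8115633 − (-4.5634038)/(5.5019443) = 3.6409799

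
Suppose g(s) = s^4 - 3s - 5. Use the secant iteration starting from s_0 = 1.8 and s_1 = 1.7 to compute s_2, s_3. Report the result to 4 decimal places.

1.7947, 1.7952

g(1.8) = 0.097600, g(1.7) = -1.747900
s_2 = 1.700000 − (-1.747900)·(1.700000 − 1.800000) / (-1.747900 − 0.097600) = 1.700000 − (0.174790)/(-1.845500) = 1.794711
g(1.794711) = -0.009363
s_3 = 1.794711 − (-0.009363)·(1.794711 − 1.700000) / (-0.009363 − (-1.747900)) = 1.794711 − (-0.000887)/(1.738537) = 1.795222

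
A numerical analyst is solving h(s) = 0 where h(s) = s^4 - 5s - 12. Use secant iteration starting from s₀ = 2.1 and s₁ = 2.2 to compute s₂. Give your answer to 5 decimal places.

2.18776

h(2.1) = -3.0519000, h(2.2) = 0.4256000
s₂ = 2.2000000 − 0.4256000·(2.2000000 − 2.1000000) / (0.4256000 − (-3.0519000)) = 2.2000000 − (0.0425600)/(3.4775000) = 2.1877613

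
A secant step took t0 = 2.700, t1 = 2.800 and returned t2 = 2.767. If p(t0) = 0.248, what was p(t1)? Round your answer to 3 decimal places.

The secant line through (2.700, 0.248) and (2.800, p(t1)) crosses zero at t2 = 2.767.
So (2.700, 0.248), (2.800, p(t1)), (2.767, 0) are collinear:
p(t1) = 0.248 · (2.800 − 2.767) / (2.700 − 2.767) = 0.248 · (0.03300)/(-0.06700) = -0.12215

-0.122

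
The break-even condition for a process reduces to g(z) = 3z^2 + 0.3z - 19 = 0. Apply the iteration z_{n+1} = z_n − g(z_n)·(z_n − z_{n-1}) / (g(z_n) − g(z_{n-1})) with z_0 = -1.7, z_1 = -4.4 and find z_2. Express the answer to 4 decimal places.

-2.3022

g(-1.7) = -10.840000, g(-4.4) = 37.760000
z_2 = -4.400000 − 37.760000·(-4.400000 − (-1.700000)) / (37.760000 − (-10.840000)) = -4.400000 − (-101.952000)/(48.600000) = -2.302222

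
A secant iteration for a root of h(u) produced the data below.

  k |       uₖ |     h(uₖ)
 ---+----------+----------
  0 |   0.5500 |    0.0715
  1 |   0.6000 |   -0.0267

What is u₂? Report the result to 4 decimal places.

0.5864

u₂ = 0.6000 − (-0.0267)·(0.6000 − 0.5500) / (-0.0267 − 0.0715)
   = 0.6000 − (-0.001335)/(-0.098200) = 0.586405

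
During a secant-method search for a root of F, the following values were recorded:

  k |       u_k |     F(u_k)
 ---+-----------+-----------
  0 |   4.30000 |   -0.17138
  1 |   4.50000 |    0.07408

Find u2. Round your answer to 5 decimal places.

u2 = 4.50000 − 0.07408·(4.50000 − 4.30000) / (0.07408 − (-0.17138))
   = 4.50000 − (0.0148160)/(0.2454600) = 4.4396399

4.43964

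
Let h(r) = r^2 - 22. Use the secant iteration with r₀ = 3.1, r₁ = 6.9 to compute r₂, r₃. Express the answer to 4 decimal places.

4.3390, 4.6213

h(3.1) = -12.390000, h(6.9) = 25.610000
r₂ = 6.900000 − 25.610000·(6.900000 − 3.100000) / (25.610000 − (-12.390000)) = 6.900000 − (97.318000)/(38.000000) = 4.339000
h(4.339000) = -3.173079
r₃ = 4.339000 − (-3.173079)·(4.339000 − 6.900000) / (-3.173079 − 25.610000) = 4.339000 − (8.126255)/(-28.783079) = 4.621328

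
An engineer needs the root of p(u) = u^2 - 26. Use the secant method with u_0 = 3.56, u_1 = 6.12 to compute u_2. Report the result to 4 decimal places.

p(3.56) = -13.326400, p(6.12) = 11.454400
u_2 = 6.120000 − 11.454400·(6.120000 − 3.560000) / (11.454400 − (-13.326400)) = 6.120000 − (29.323264)/(24.780800) = 4.936694

4.9367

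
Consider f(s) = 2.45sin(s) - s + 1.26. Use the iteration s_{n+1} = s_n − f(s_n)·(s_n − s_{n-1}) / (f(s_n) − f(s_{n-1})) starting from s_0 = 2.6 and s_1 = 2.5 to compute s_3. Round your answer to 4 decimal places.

f(2.6) = -0.077022, f(2.5) = 0.226257
s_2 = 2.500000 − 0.226257·(2.500000 − 2.600000) / (0.226257 − (-0.077022)) = 2.500000 − (-0.022626)/(0.303278) = 2.574604
f(2.574604) = 0.001278
s_3 = 2.574604 − 0.001278·(2.574604 − 2.500000) / (0.001278 − 0.226257) = 2.574604 − (0.000095)/(-0.224979) = 2.575028

2.5750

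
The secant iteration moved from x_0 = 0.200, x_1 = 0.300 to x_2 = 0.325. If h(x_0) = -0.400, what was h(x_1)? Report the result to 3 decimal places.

The secant line through (0.200, -0.400) and (0.300, h(x_1)) crosses zero at x_2 = 0.325.
So (0.200, -0.400), (0.300, h(x_1)), (0.325, 0) are collinear:
h(x_1) = -0.400 · (0.300 − 0.325) / (0.200 − 0.325) = -0.400 · (-0.02500)/(-0.12500) = -0.08000

-0.080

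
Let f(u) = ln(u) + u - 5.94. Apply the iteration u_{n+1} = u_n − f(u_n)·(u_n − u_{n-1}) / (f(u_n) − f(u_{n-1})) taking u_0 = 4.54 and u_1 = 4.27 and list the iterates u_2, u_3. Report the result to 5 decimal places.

f(4.54) = 0.1129270, f(4.27) = -0.2183862
u_2 = 4.2700000 − (-0.2183862)·(4.2700000 − 4.5400000) / (-0.2183862 − 0.1129270) = 4.2700000 − (0.0589643)/(-0.3313132) = 4.4479714
f(4.4479714) = 0.0004195
u_3 = 4.4479714 − 0.0004195·(4.4479714 − 4.2700000) / (0.0004195 − (-0.2183862)) = 4.4479714 − (0.0000747)/(0.2188057) = 4.4476302

4.44797, 4.44763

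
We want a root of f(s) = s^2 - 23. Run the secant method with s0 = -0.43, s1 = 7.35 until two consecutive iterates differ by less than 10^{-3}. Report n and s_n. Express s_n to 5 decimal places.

f(-0.43) = -22.8151000, f(7.35) = 31.0225000
s2 = 7.3500000 − 31.0225000·(7.7800000)/(53.8376000) = 2.8669798;  |Δ| = 4.4830202
f(2.8669798) = -14.7804270
s3 = 2.8669798 − (-14.7804270)·(-4.4830202)/(-45.8029270) = 4.3136330;  |Δ| = 1.4466533
f(4.3136330) = -4.3925702
s4 = 4.3136330 − (-4.3925702)·(1.4466533)/(10.3878568) = 4.9253594;  |Δ| = 0.6117264
f(4.9253594) = 1.2591651
s5 = 4.9253594 − 1.2591651·(0.6117264)/(5.6517352) = 4.7890712;  |Δ| = 0.1362881
f(4.7890712) = -0.0647966
s6 = 4.7890712 − (-0.0647966)·(-0.1362881)/(-1.3239617) = 4.7957414;  |Δ| = 0.0066701
f(4.7957414) = -0.0008646
s7 = 4.7957414 − (-0.0008646)·(0.0066701)/(0.0639320) = 4.7958316;  |Δ| = 0.0000902
|s7 − s6| = 0.0000902 < 10^{-3}

n = 7, s_n = 4.79583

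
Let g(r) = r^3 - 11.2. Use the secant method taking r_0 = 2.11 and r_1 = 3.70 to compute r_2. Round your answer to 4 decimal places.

2.1796

g(2.11) = -1.806069, g(3.70) = 39.453000
r_2 = 3.700000 − 39.453000·(3.700000 − 2.110000) / (39.453000 − (-1.806069)) = 3.700000 − (62.730270)/(41.259069) = 2.179600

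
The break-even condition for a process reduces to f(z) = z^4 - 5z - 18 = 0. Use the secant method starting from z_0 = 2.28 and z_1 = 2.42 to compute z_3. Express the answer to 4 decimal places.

f(2.28) = -2.376637, f(2.42) = 4.197421
z_2 = 2.420000 − 4.197421·(2.420000 − 2.280000) / (4.197421 − (-2.376637)) = 2.420000 − (0.587639)/(6.574058) = 2.330612
f(2.330612) = -0.149106
z_3 = 2.330612 − (-0.149106)·(2.330612 − 2.420000) / (-0.149106 − 4.197421) = 2.330612 − (0.013328)/(-4.346527) = 2.333679

2.3337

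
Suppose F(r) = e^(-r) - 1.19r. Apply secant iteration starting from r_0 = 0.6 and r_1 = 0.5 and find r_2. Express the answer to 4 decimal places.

F(0.6) = -0.165188, F(0.5) = 0.011531
r_2 = 0.500000 − 0.011531·(0.500000 − 0.600000) / (0.011531 − (-0.165188)) = 0.500000 − (-0.001153)/(0.176719) = 0.506525

0.5065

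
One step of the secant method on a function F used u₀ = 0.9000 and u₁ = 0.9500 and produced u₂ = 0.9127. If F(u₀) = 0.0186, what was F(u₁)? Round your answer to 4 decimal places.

The secant line through (0.9000, 0.0186) and (0.9500, F(u₁)) crosses zero at u₂ = 0.9127.
So (0.9000, 0.0186), (0.9500, F(u₁)), (0.9127, 0) are collinear:
F(u₁) = 0.0186 · (0.9500 − 0.9127) / (0.9000 − 0.9127) = 0.0186 · (0.037300)/(-0.012700) = -0.054628

-0.0546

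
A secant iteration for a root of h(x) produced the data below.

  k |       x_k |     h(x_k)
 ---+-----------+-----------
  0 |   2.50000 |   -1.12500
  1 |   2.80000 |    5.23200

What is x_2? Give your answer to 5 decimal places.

2.55309

x_2 = 2.80000 − 5.23200·(2.80000 − 2.50000) / (5.23200 − (-1.12500))
   = 2.80000 − (1.5696000)/(6.3570000) = 2.5530911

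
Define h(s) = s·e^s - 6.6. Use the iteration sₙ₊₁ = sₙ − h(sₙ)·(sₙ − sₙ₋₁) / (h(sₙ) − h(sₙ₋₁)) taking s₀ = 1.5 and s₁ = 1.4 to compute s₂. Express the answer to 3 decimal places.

1.488

h(1.5) = 0.12253, h(1.4) = -0.92272
s₂ = 1.40000 − (-0.92272)·(1.40000 − 1.50000) / (-0.92272 − 0.12253) = 1.40000 − (0.09227)/(-1.04525) = 1.48828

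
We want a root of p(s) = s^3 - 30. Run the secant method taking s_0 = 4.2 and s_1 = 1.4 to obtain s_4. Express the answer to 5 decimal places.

2.97449

p(4.2) = 44.0880000, p(1.4) = -27.2560000
s_2 = 1.4000000 − (-27.2560000)·(1.4000000 − 4.2000000) / (-27.2560000 − 44.0880000) = 1.4000000 − (76.3168000)/(-71.3440000) = 2.4697017
p(2.4697017) = -14.9362355
s_3 = 2.4697017 − (-14.9362355)·(2.4697017 − 1.4000000) / (-14.9362355 − (-27.2560000)) = 2.4697017 − (-15.9773170)/(12.3197645) = 3.7665867
p(3.7665867) = 23.4372245
s_4 = 3.7665867 − 23.4372245·(3.7665867 − 2.4697017) / (23.4372245 − (-14.9362355)) = 3.7665867 − (30.3953835)/(38.3734601) = 2.9744928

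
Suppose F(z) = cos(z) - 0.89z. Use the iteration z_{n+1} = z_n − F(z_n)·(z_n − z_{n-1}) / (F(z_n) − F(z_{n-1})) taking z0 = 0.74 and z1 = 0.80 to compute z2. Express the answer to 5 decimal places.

F(0.74) = 0.0798686, F(0.80) = -0.0152933
z2 = 0.8000000 − (-0.0152933)·(0.8000000 − 0.7400000) / (-0.0152933 − 0.0798686) = 0.8000000 − (-0.0009176)/(-0.0951618) = 0.7903575

0.79036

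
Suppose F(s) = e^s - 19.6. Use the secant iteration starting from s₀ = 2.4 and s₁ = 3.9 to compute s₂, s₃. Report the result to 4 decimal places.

2.7352, 2.8787

F(2.4) = -8.576824, F(3.9) = 29.802449
s₂ = 3.900000 − 29.802449·(3.900000 − 2.400000) / (29.802449 − (-8.576824)) = 3.900000 − (44.703674)/(38.379273) = 2.735213
F(2.735213) = -4.186972
s₃ = 2.735213 − (-4.186972)·(2.735213 − 3.900000) / (-4.186972 − 29.802449) = 2.735213 − (4.876930)/(-33.989421) = 2.878697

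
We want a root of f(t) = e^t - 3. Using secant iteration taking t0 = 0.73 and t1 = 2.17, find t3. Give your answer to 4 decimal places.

1.0224

f(0.73) = -0.924919, f(2.17) = 5.758284
t2 = 2.170000 − 5.758284·(2.170000 − 0.730000) / (5.758284 − (-0.924919)) = 2.170000 − (8.291929)/(6.683203) = 0.929288
f(0.929288) = -0.467294
t3 = 0.929288 − (-0.467294)·(0.929288 − 2.170000) / (-0.467294 − 5.758284) = 0.929288 − (0.579777)/(-6.225578) = 1.022417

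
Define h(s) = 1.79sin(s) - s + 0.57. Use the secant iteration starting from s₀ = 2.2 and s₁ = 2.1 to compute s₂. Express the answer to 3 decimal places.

h(2.2) = -0.18279, h(2.1) = 0.01514
s₂ = 2.10000 − 0.01514·(2.10000 − 2.20000) / (0.01514 − (-0.18279)) = 2.10000 − (-0.00151)/(0.19794) = 2.10765

2.108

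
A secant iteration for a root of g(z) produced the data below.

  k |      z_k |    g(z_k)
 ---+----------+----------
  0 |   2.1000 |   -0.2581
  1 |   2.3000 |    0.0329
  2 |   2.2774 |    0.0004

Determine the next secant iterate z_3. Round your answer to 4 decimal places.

z_3 = 2.2774 − 0.0004·(2.2774 − 2.3000) / (0.0004 − 0.0329)
   = 2.2774 − (-0.000009)/(-0.032500) = 2.277122

2.2771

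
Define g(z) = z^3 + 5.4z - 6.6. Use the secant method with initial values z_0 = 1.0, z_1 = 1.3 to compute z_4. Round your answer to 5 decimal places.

1.02361

g(1.0) = -0.2000000, g(1.3) = 2.6170000
z_2 = 1.3000000 − 2.6170000·(1.3000000 − 1.0000000) / (2.6170000 − (-0.2000000)) = 1.3000000 − (0.7851000)/(2.8170000) = 1.0212993
g(1.0212993) = -0.0197156
z_3 = 1.0212993 − (-0.0197156)·(1.0212993 − 1.3000000) / (-0.0197156 − 2.6170000) = 1.0212993 − (0.0054948)/(-2.6367156) = 1.0233832
g(1.0233832) = -0.0019281
z_4 = 1.0233832 − (-0.0019281)·(1.0233832 − 1.0212993) / (-0.0019281 − (-0.0197156)) = 1.0233832 − (-0.0000040)/(0.0177876) = 1.0236091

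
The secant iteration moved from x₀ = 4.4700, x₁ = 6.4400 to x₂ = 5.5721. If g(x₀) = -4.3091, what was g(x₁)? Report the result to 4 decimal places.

The secant line through (4.4700, -4.3091) and (6.4400, g(x₁)) crosses zero at x₂ = 5.5721.
So (4.4700, -4.3091), (6.4400, g(x₁)), (5.5721, 0) are collinear:
g(x₁) = -4.3091 · (6.4400 − 5.5721) / (4.4700 − 5.5721) = -4.3091 · (0.867900)/(-1.102100) = 3.393402

3.3934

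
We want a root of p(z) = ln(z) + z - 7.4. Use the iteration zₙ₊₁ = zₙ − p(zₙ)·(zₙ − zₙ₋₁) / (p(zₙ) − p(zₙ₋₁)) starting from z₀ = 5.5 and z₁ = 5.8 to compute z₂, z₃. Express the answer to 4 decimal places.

5.6659, 5.6656

p(5.5) = -0.195252, p(5.8) = 0.157858
z₂ = 5.800000 − 0.157858·(5.800000 − 5.500000) / (0.157858 − (-0.195252)) = 5.800000 − (0.047357)/(0.353110) = 5.665885
p(5.665885) = 0.000348
z₃ = 5.665885 − 0.000348·(5.665885 − 5.800000) / (0.000348 − 0.157858) = 5.665885 − (-0.000047)/(-0.157510) = 5.665589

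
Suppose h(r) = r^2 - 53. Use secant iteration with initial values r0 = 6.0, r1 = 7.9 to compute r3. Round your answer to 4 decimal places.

h(6.0) = -17.000000, h(7.9) = 9.410000
r2 = 7.900000 − 9.410000·(7.900000 − 6.000000) / (9.410000 − (-17.000000)) = 7.900000 − (17.879000)/(26.410000) = 7.223022
h(7.223022) = -0.827959
r3 = 7.223022 − (-0.827959)·(7.223022 − 7.900000) / (-0.827959 − 9.410000) = 7.223022 − (0.560511)/(-10.237959) = 7.277770

7.2778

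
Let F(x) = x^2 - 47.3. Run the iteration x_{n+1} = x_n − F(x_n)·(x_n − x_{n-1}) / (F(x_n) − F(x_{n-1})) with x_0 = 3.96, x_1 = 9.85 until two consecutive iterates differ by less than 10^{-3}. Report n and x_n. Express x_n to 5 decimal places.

F(3.96) = -31.6184000, F(9.85) = 49.7225000
x_2 = 9.8500000 − 49.7225000·(5.8900000)/(81.3409000) = 6.2495293;  |Δ| = 3.6004707
F(6.2495293) = -8.2433832
x_3 = 6.2495293 − (-8.2433832)·(-3.6004707)/(-57.9658832) = 6.7615557;  |Δ| = 0.5120263
F(6.7615557) = -1.5813649
x_4 = 6.7615557 − (-1.5813649)·(0.5120263)/(6.6620183) = 6.8830955;  |Δ| = 0.1215398
F(6.8830955) = 0.0770035
x_5 = 6.8830955 − 0.0770035·(0.1215398)/(1.6583684) = 6.8774520;  |Δ| = 0.0056435
F(6.8774520) = -0.0006541
x_6 = 6.8774520 − (-0.0006541)·(-0.0056435)/(-0.0776576) = 6.8774995;  |Δ| = 0.0000475
|x_6 − x_5| = 0.0000475 < 10^{-3}

n = 6, x_n = 6.87750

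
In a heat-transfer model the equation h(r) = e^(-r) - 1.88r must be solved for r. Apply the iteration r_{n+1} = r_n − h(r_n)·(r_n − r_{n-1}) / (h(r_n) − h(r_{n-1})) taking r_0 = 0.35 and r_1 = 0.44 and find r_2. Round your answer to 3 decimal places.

0.368

h(0.35) = 0.04669, h(0.44) = -0.18316
r_2 = 0.44000 − (-0.18316)·(0.44000 − 0.35000) / (-0.18316 − 0.04669) = 0.44000 − (-0.01648)/(-0.22985) = 0.36828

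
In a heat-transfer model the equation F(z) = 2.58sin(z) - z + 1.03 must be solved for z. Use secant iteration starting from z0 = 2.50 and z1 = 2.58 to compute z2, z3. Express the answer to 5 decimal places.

F(2.50) = 0.0740581, F(2.58) = -0.1760599
z2 = 2.5800000 − (-0.1760599)·(2.5800000 − 2.5000000) / (-0.1760599 − 0.0740581) = 2.5800000 − (-0.0140848)/(-0.2501181) = 2.5236874
F(2.5236874) = 0.0009814
z3 = 2.5236874 − 0.0009814·(2.5236874 − 2.5800000) / (0.0009814 − (-0.1760599)) = 2.5236874 − (-0.0000553)/(0.1770414) = 2.5239996

2.52369, 2.52400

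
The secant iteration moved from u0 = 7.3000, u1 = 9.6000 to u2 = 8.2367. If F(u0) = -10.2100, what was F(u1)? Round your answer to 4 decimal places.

14.8599

The secant line through (7.3000, -10.2100) and (9.6000, F(u1)) crosses zero at u2 = 8.2367.
So (7.3000, -10.2100), (9.6000, F(u1)), (8.2367, 0) are collinear:
F(u1) = -10.2100 · (9.6000 − 8.2367) / (7.3000 − 8.2367) = -10.2100 · (1.363300)/(-0.936700) = 14.859926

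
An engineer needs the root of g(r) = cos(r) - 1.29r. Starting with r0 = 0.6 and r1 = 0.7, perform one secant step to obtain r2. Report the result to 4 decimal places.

g(0.6) = 0.051336, g(0.7) = -0.138158
r2 = 0.700000 − (-0.138158)·(0.700000 − 0.600000) / (-0.138158 − 0.051336) = 0.700000 − (-0.013816)/(-0.189493) = 0.627091

0.6271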